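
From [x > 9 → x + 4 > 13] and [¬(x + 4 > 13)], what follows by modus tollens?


Modus tollens: from (P → Q) and ¬Q, infer ¬P.
Q = 'x + 4 > 13' is denied; since P → Q, P must also fail.

Not (x > 9).


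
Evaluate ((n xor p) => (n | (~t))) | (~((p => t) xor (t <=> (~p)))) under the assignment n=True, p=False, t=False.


Substitute n=True, p=False, t=False:
n xor p = True xor False = True
~t = True
n | (~t) = True | True = True
(n xor p) => (n | (~t)) = True => True = True
p => t = False => False = True
~p = True
t <=> (~p) = False <=> True = False
(p => t) xor (t <=> (~p)) = True xor False = True
~((p => t) xor (t <=> (~p))) = False
((n xor p) => (n | (~t))) | (~((p => t) xor (t <=> (~p)))) = True | False = True

True


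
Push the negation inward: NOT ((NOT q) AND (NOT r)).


De Morgan: the negation of a conjunction is the disjunction of the negations.
Distribute NOT across AND, flipping it to OR, and negate each literal.

q OR r


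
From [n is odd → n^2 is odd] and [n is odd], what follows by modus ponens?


Modus ponens: from (P → Q) and P, infer Q.
P = 'n is odd' is asserted, and P → Q holds, so Q follows.

n^2 is odd.


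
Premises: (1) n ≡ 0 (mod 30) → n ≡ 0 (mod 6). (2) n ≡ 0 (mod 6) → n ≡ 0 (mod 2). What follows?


Hypothetical syllogism: from (P → Q) and (Q → R), infer (P → R).
Chain the two implications through the shared middle term 'n ≡ 0 (mod 6)'.

n ≡ 0 (mod 30) → n ≡ 0 (mod 2)


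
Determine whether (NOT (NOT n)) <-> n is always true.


Build the truth table over {n}:
n | φ
-----
F | T
T | T
Every row evaluates to true.

Yes, it is a tautology.


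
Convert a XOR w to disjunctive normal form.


Step 1: a ⊕ w is true exactly when they disagree: (a ∧ ¬w) ∨ (¬a ∧ w).

(a AND (NOT w)) OR ((NOT a) AND w)


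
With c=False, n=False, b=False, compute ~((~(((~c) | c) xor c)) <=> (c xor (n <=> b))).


Substitute c=False, n=False, b=False:
~c = True
(~c) | c = True | False = True
((~c) | c) xor c = True xor False = True
~(((~c) | c) xor c) = False
n <=> b = False <=> False = True
c xor (n <=> b) = False xor True = True
(~(((~c) | c) xor c)) <=> (c xor (n <=> b)) = False <=> True = False
~((~(((~c) | c) xor c)) <=> (c xor (n <=> b))) = True

True


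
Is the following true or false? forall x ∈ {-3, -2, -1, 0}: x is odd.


Evaluate the predicate on each element: -3:True, -2:False, -1:True, 0:False.
Counterexample x = -2 fails the predicate.

False


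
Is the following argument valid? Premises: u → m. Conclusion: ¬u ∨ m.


This matches the form of material implication: the conclusion follows in every model of the premises.

Valid.


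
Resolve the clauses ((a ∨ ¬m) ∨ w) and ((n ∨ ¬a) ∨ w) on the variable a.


The clauses contain complementary literals a and ¬a.
Resolution eliminates this pair and disjoins the remaining literals (merging duplicates).

((w ∨ ¬m) ∨ n)


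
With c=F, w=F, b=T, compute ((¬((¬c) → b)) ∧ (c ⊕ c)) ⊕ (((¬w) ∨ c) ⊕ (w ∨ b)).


Substitute c=F, w=F, b=T:
¬c = T
(¬c) → b = T → T = T
¬((¬c) → b) = F
c ⊕ c = F ⊕ F = F
(¬((¬c) → b)) ∧ (c ⊕ c) = F ∧ F = F
¬w = T
(¬w) ∨ c = T ∨ F = T
w ∨ b = F ∨ T = T
((¬w) ∨ c) ⊕ (w ∨ b) = T ⊕ T = F
((¬((¬c) → b)) ∧ (c ⊕ c)) ⊕ (((¬w) ∨ c) ⊕ (w ∨ b)) = F ⊕ F = F

F


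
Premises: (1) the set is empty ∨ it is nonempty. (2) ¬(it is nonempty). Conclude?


Disjunctive syllogism: from (P ∨ Q) and ¬P, infer Q.
One disjunct, 'it is nonempty', is ruled out; the other must hold.

the set is empty


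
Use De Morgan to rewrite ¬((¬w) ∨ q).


De Morgan: the negation of a disjunction is the conjunction of the negations.
Distribute ¬ across ∨, flipping it to ∧, and negate each literal.

w ∧ (¬q)


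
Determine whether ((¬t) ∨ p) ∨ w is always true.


Build the truth table over {p, t, w}:
p | t | w | φ
-------------
F | F | F | T
T | F | F | T
F | T | F | F
T | T | F | T
F | F | T | T
T | F | T | T
F | T | T | T
T | T | T | T
Counterexample at row 3: with p=F, t=T, w=F, the formula is F.

No, it is not a tautology.


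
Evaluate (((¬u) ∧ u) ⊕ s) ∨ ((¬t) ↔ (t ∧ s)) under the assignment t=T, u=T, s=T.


Substitute t=T, u=T, s=T:
¬u = F
(¬u) ∧ u = F ∧ T = F
((¬u) ∧ u) ⊕ s = F ⊕ T = T
¬t = F
t ∧ s = T ∧ T = T
(¬t) ↔ (t ∧ s) = F ↔ T = F
(((¬u) ∧ u) ⊕ s) ∨ ((¬t) ↔ (t ∧ s)) = T ∨ F = T

T


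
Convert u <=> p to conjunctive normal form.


Step 1: Rewrite u ↔ p as (u → p) ∧ (p → u).
Step 2: Rewrite each implication as a disjunction.

((~u) | p) & ((~p) | u)


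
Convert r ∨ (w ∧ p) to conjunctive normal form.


Step 1: Distribute ∨ over ∧: r ∨ (w ∧ p) = (r ∨ w) ∧ (r ∨ p).

(r ∨ w) ∧ (r ∨ p)


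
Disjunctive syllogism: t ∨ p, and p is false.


Disjunctive syllogism: from (P ∨ Q) and ¬P, infer Q.
One disjunct, 'p', is ruled out; the other must hold.

t


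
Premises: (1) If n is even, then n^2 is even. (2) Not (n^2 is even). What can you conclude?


Modus tollens: from (P → Q) and ¬Q, infer ¬P.
Q = 'n^2 is even' is denied; since P → Q, P must also fail.

Not (n is even).


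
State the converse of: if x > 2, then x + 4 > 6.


The converse of (P → Q) is (Q → P). It is not in general equivalent to the original.
Here P = 'x > 2' and Q = 'x + 4 > 6'.

If x + 4 > 6, then x > 2.


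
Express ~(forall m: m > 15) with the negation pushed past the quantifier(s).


¬(forall x: φ) = exists x: ¬φ, and ¬(exists x: φ) = forall x: ¬φ.
Apply to the universal statement.

exists m: ~(m > 15)


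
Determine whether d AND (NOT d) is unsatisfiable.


Truth table over {d}:
d | φ
-----
F | F
T | F
Every row is false.

Yes, it is a contradiction.


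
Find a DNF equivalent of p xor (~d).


Step 1: p ⊕ (¬d) is true exactly when they disagree: (p ∧ ¬(¬d)) ∨ (¬p ∧ (¬d)).
Step 2: Eliminate any double negations (¬¬X = X).

(p & d) | ((~p) & (~d))


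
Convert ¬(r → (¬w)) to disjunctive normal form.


Step 1: Rewrite implication then negate: ¬(¬r ∨ (¬w)) = r ∧ ¬(¬w).
Step 2: Eliminate any double negations (¬¬X = X).

r ∧ w


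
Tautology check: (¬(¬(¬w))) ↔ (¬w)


Build the truth table over {w}:
w | φ
-----
F | T
T | T
Every row evaluates to true.

Yes, it is a tautology.


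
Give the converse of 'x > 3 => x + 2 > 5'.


The converse of (P → Q) is (Q → P). It is not in general equivalent to the original.
Here P = 'x > 3' and Q = 'x + 2 > 5'.

If x + 2 > 5, then x > 3.


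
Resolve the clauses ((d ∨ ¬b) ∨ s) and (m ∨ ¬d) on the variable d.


The clauses contain complementary literals d and ¬d.
Resolution eliminates this pair and disjoins the remaining literals (merging duplicates).

((¬b ∨ s) ∨ m)


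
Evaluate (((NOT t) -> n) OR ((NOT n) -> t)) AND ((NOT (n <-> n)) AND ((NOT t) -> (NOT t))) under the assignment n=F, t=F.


Substitute n=F, t=F:
… (earlier sub-steps elided)
NOT n = T
(NOT n) -> t = T -> F = F
((NOT t) -> n) OR ((NOT n) -> t) = F OR F = F
n <-> n = F <-> F = T
NOT (n <-> n) = F
NOT t = T
NOT t = T
(NOT t) -> (NOT t) = T -> T = T
(NOT (n <-> n)) AND ((NOT t) -> (NOT t)) = F AND T = F
(((NOT t) -> n) OR ((NOT n) -> t)) AND ((NOT (n <-> n)) AND ((NOT t) -> (NOT t))) = F AND F = F

F


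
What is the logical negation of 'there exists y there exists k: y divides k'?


Negation flips each quantifier (∀↔∃) and negates the inner predicate.
¬(there exists y there exists k: φ) = for all y for all k: ¬φ.

for all y for all k: NOT(y divides k)


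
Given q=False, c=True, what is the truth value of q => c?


Implication is false only when antecedent is true and consequent is false.
Substitute: q=False, c=True.
False => True evaluates to True.

True


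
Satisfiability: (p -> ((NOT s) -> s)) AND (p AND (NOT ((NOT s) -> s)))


Check all 4 assignments over {p, s}:
p | s | φ
---------
F | F | F
T | F | F
F | T | F
T | T | F
No assignment makes the formula true.

Unsatisfiable.


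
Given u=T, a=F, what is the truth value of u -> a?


Implication is false only when antecedent is true and consequent is false.
Substitute: u=T, a=F.
T -> F evaluates to F.

F


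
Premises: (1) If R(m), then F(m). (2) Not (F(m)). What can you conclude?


Modus tollens: from (P → Q) and ¬Q, infer ¬P.
Q = 'F(m)' is denied; since P → Q, P must also fail.

Not (R(m)).


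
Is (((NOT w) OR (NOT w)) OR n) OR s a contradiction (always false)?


Truth table over {n, s, w}:
n | s | w | φ
-------------
F | F | F | T
T | F | F | T
F | T | F | T
T | T | F | T
F | F | T | F
T | F | T | T
F | T | T | T
T | T | T | T
Satisfying assignment at row 1: n=F, s=F, w=F gives T.

No, it is not a contradiction.


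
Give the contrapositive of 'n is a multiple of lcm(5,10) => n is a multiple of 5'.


The contrapositive of (P → Q) is (¬Q → ¬P); it is logically equivalent to the original.
Here P = 'n is a multiple of lcm(5,10)' and Q = 'n is a multiple of 5'.

If not (n is a multiple of 5), then not (n is a multiple of lcm(5,10)).


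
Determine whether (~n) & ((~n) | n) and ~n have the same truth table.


Compare truth tables:
n | φ | ψ
---------
False | True | True
True | False | False
The columns φ and ψ agree on every row.

Yes, they are logically equivalent.


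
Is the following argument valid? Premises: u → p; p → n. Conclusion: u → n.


This matches the form of hypothetical syllogism: the conclusion follows in every model of the premises.

Valid.


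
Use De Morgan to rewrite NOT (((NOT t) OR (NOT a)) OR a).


De Morgan: the negation of a disjunction is the conjunction of the negations.
Distribute NOT across OR, flipping it to AND, and negate each literal.

(t AND a) AND (NOT a)


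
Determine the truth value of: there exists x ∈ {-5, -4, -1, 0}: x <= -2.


Evaluate the predicate on each element: -5:T, -4:T, -1:F, 0:F.
Witness x = -5 satisfies the predicate.

T


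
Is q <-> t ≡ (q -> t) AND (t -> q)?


Compare truth tables:
q | t | φ | ψ
-------------
F | F | T | T
T | F | F | F
F | T | F | F
T | T | T | T
The columns φ and ψ agree on every row.

Yes, they are logically equivalent.


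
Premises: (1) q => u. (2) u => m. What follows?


Hypothetical syllogism: from (P → Q) and (Q → R), infer (P → R).
Chain the two implications through the shared middle term 'u'.

q => m


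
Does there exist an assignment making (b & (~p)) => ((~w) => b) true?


Search for a satisfying assignment over {b, p, w}.
Try b=False, p=False, w=False: the formula evaluates to True.
A satisfying assignment exists.

Satisfiable.


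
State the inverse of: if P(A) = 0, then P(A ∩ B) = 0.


The inverse of (P → Q) is (¬P → ¬Q). It is equivalent to the converse, not to the original.
Here P = 'P(A) = 0' and Q = 'P(A ∩ B) = 0'.

If not (P(A) = 0), then not (P(A ∩ B) = 0).


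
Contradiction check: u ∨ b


Truth table over {b, u}:
b | u | φ
---------
F | F | F
T | F | T
F | T | T
T | T | T
Satisfying assignment at row 2: b=T, u=F gives T.

No, it is not a contradiction.


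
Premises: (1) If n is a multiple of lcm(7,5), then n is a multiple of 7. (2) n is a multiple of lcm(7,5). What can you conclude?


Modus ponens: from (P → Q) and P, infer Q.
P = 'n is a multiple of lcm(7,5)' is asserted, and P → Q holds, so Q follows.

n is a multiple of 7.


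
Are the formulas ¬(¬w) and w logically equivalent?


Compare truth tables:
w | φ | ψ
---------
F | F | F
T | T | T
The columns φ and ψ agree on every row.

Yes, they are logically equivalent.


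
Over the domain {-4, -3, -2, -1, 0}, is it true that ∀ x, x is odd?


Evaluate the predicate on each element: -4:F, -3:T, -2:F, -1:T, 0:F.
Counterexample x = -4 fails the predicate.

F


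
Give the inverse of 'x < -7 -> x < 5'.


The inverse of (P → Q) is (¬P → ¬Q). It is equivalent to the converse, not to the original.
Here P = 'x < -7' and Q = 'x < 5'.

If not (x < -7), then not (x < 5).


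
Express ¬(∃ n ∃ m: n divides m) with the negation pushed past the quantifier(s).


Negation flips each quantifier (∀↔∃) and negates the inner predicate.
¬(∃ n ∃ m: φ) = ∀ n ∀ m: ¬φ.

∀ n ∀ m: ¬(n divides m)


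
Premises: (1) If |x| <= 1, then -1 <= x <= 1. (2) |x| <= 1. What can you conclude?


Modus ponens: from (P → Q) and P, infer Q.
P = '|x| <= 1' is asserted, and P → Q holds, so Q follows.

-1 <= x <= 1.


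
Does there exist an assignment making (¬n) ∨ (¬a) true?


Search for a satisfying assignment over {a, n}.
Try a=F, n=F: the formula evaluates to T.
A satisfying assignment exists.

Satisfiable.


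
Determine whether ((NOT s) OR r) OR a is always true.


Build the truth table over {a, r, s}:
a | r | s | φ
-------------
F | F | F | T
T | F | F | T
F | T | F | T
T | T | F | T
F | F | T | F
T | F | T | T
F | T | T | T
T | T | T | T
Counterexample at row 5: with a=F, r=F, s=T, the formula is F.

No, it is not a tautology.


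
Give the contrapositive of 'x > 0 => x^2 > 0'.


The contrapositive of (P → Q) is (¬Q → ¬P); it is logically equivalent to the original.
Here P = 'x > 0' and Q = 'x^2 > 0'.

If not (x^2 > 0), then not (x > 0).


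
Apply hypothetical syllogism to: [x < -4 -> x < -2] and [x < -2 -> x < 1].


Hypothetical syllogism: from (P → Q) and (Q → R), infer (P → R).
Chain the two implications through the shared middle term 'x < -2'.

x < -4 -> x < 1


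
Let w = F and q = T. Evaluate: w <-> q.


Biconditional is true when both operands have the same truth value.
Substitute: w=F, q=T.
F <-> T evaluates to F.

F


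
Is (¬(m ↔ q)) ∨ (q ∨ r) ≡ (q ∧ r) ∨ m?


Compare truth tables:
m | q | r | φ | ψ
-----------------
F | F | F | F | F
T | F | F | T | T
F | T | F | T | F
T | T | F | T | T
F | F | T | T | F
T | F | T | T | T
F | T | T | T | T
T | T | T | T | T
They differ at row 3 (m=F, q=T, r=F): φ=T but ψ=F.

No, they are not logically equivalent.


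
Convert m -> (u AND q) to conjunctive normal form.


Step 1: Rewrite m → (u ∧ q) as ¬m ∨ (u ∧ q).
Step 2: Distribute ∨ over ∧.

((NOT m) OR u) AND ((NOT m) OR q)


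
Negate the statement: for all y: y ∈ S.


¬(for all x: φ) = there exists x: ¬φ, and ¬(there exists x: φ) = for all x: ¬φ.
Apply to the universal statement.

there exists y: NOT(y ∈ S)


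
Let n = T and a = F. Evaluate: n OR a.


Disjunction is false only when both operands are false.
Substitute: n=T, a=F.
T OR F evaluates to T.

T


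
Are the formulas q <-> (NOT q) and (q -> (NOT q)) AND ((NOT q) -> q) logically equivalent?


Compare truth tables:
q | φ | ψ
---------
F | F | F
T | F | F
The columns φ and ψ agree on every row.

Yes, they are logically equivalent.


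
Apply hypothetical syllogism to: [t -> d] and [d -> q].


Hypothetical syllogism: from (P → Q) and (Q → R), infer (P → R).
Chain the two implications through the shared middle term 'd'.

t -> q


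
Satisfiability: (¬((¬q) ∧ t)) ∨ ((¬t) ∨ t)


Search for a satisfying assignment over {q, t}.
Try q=F, t=F: the formula evaluates to T.
A satisfying assignment exists.

Satisfiable.


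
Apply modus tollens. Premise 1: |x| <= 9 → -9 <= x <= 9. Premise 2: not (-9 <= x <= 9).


Modus tollens: from (P → Q) and ¬Q, infer ¬P.
Q = '-9 <= x <= 9' is denied; since P → Q, P must also fail.

Not (|x| <= 9).


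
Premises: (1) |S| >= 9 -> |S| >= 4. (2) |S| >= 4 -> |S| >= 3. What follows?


Hypothetical syllogism: from (P → Q) and (Q → R), infer (P → R).
Chain the two implications through the shared middle term '|S| >= 4'.

|S| >= 9 -> |S| >= 3


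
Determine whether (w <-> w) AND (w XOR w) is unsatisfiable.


Truth table over {w}:
w | φ
-----
F | F
T | F
Every row is false.

Yes, it is a contradiction.


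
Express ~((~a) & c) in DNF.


Step 1: Apply De Morgan: ¬((¬a) ∧ c) = ¬(¬a) ∨ ¬c.
Step 2: Eliminate any double negations (¬¬X = X).

a | (~c)


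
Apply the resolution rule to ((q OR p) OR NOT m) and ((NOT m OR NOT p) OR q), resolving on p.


The clauses contain complementary literals p and NOTp.
Resolution eliminates this pair and disjoins the remaining literals (merging duplicates).

(NOT m OR q)


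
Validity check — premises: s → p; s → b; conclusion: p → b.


This is (no valid rule). There exist truth assignments where the premises are all true but the conclusion is false.

Invalid.


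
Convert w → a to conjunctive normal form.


Step 1: Rewrite w → a as ¬w ∨ a.

(¬w) ∨ a


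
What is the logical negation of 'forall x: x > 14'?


¬(forall x: φ) = exists x: ¬φ, and ¬(exists x: φ) = forall x: ¬φ.
Apply to the universal statement.

exists x: ~(x > 14)


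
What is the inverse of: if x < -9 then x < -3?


The inverse of (P → Q) is (¬P → ¬Q). It is equivalent to the converse, not to the original.
Here P = 'x < -9' and Q = 'x < -3'.

If not (x < -9), then not (x < -3).


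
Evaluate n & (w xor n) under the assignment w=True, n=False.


Substitute w=True, n=False:
w xor n = True xor False = True
n & (w xor n) = False & True = False

False


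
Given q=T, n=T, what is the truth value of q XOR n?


Exclusive or is true when exactly one operand is true.
Substitute: q=T, n=T.
T XOR T evaluates to F.

F


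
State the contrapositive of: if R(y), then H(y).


The contrapositive of (P → Q) is (¬Q → ¬P); it is logically equivalent to the original.
Here P = 'R(y)' and Q = 'H(y)'.

If not (H(y)), then not (R(y)).


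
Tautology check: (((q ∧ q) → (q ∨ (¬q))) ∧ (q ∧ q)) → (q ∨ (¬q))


Build the truth table over {q}:
q | φ
-----
F | T
T | T
Every row evaluates to true.

Yes, it is a tautology.


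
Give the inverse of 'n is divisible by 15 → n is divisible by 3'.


The inverse of (P → Q) is (¬P → ¬Q). It is equivalent to the converse, not to the original.
Here P = 'n is divisible by 15' and Q = 'n is divisible by 3'.

If not (n is divisible by 15), then not (n is divisible by 3).


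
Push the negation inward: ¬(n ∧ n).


De Morgan: the negation of a conjunction is the disjunction of the negations.
Distribute ¬ across ∧, flipping it to ∨, and negate each literal.

(¬n) ∨ (¬n)


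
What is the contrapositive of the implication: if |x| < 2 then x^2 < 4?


The contrapositive of (P → Q) is (¬Q → ¬P); it is logically equivalent to the original.
Here P = '|x| < 2' and Q = 'x^2 < 4'.

If not (x^2 < 4), then not (|x| < 2).


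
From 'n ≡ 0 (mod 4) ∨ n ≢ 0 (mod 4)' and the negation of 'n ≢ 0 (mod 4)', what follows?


Disjunctive syllogism: from (P ∨ Q) and ¬P, infer Q.
One disjunct, 'n ≢ 0 (mod 4)', is ruled out; the other must hold.

n ≡ 0 (mod 4)


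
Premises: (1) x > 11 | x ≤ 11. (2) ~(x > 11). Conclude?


Disjunctive syllogism: from (P ∨ Q) and ¬P, infer Q.
One disjunct, 'x > 11', is ruled out; the other must hold.

x ≤ 11


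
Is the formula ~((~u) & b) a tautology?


Build the truth table over {b, u}:
b | u | φ
---------
False | False | True
True | False | False
False | True | True
True | True | True
Counterexample at row 2: with b=True, u=False, the formula is False.

No, it is not a tautology.


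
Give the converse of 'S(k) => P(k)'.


The converse of (P → Q) is (Q → P). It is not in general equivalent to the original.
Here P = 'S(k)' and Q = 'P(k)'.

If P(k), then S(k).


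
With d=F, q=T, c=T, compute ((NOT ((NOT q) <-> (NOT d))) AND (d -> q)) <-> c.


Substitute d=F, q=T, c=T:
NOT q = F
NOT d = T
(NOT q) <-> (NOT d) = F <-> T = F
NOT ((NOT q) <-> (NOT d)) = T
d -> q = F -> T = T
(NOT ((NOT q) <-> (NOT d))) AND (d -> q) = T AND T = T
((NOT ((NOT q) <-> (NOT d))) AND (d -> q)) <-> c = T <-> T = T

T


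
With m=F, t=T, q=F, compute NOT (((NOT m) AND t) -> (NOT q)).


Substitute m=F, t=T, q=F:
NOT m = T
(NOT m) AND t = T AND T = T
NOT q = T
((NOT m) AND t) -> (NOT q) = T -> T = T
NOT (((NOT m) AND t) -> (NOT q)) = F

F


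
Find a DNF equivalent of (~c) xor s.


Step 1: (¬c) ⊕ s is true exactly when they disagree: ((¬c) ∧ ¬s) ∨ (¬(¬c) ∧ s).
Step 2: Eliminate any double negations (¬¬X = X).

((~c) & (~s)) | (c & s)


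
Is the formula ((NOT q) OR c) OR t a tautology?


Build the truth table over {c, q, t}:
c | q | t | φ
-------------
F | F | F | T
T | F | F | T
F | T | F | F
T | T | F | T
F | F | T | T
T | F | T | T
F | T | T | T
T | T | T | T
Counterexample at row 3: with c=F, q=T, t=F, the formula is F.

No, it is not a tautology.


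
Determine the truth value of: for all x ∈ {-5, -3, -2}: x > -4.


Evaluate the predicate on each element: -5:F, -3:T, -2:T.
Counterexample x = -5 fails the predicate.

F


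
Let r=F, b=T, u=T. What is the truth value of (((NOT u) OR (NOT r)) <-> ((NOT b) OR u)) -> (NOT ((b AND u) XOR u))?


Substitute r=F, b=T, u=T:
NOT u = F
NOT r = T
(NOT u) OR (NOT r) = F OR T = T
NOT b = F
(NOT b) OR u = F OR T = T
((NOT u) OR (NOT r)) <-> ((NOT b) OR u) = T <-> T = T
b AND u = T AND T = T
(b AND u) XOR u = T XOR T = F
NOT ((b AND u) XOR u) = T
(((NOT u) OR (NOT r)) <-> ((NOT b) OR u)) -> (NOT ((b AND u) XOR u)) = T -> T = T

T


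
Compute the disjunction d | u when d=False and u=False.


Disjunction is false only when both operands are false.
Substitute: d=False, u=False.
False | False evaluates to False.

False


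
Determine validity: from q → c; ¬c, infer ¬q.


This matches the form of modus tollens: the conclusion follows in every model of the premises.

Valid.


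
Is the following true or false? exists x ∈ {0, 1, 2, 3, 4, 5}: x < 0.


Evaluate the predicate on each element: 0:False, 1:False, 2:False, 3:False, 4:False, 5:False.
No element satisfies the predicate.

False


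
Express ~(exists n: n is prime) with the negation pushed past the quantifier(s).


¬(forall x: φ) = exists x: ¬φ, and ¬(exists x: φ) = forall x: ¬φ.
Apply to the existential statement.

forall n: ~(n is prime)


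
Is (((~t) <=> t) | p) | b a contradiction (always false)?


Truth table over {b, p, t}:
b | p | t | φ
-------------
False | False | False | False
True | False | False | True
False | True | False | True
True | True | False | True
False | False | True | False
True | False | True | True
False | True | True | True
True | True | True | True
Satisfying assignment at row 2: b=True, p=False, t=False gives True.

No, it is not a contradiction.


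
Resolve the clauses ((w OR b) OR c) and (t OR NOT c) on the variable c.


The clauses contain complementary literals c and NOTc.
Resolution eliminates this pair and disjoins the remaining literals (merging duplicates).

((w OR b) OR t)


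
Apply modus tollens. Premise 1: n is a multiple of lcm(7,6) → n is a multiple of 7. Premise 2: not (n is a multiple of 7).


Modus tollens: from (P → Q) and ¬Q, infer ¬P.
Q = 'n is a multiple of 7' is denied; since P → Q, P must also fail.

Not (n is a multiple of lcm(7,6)).


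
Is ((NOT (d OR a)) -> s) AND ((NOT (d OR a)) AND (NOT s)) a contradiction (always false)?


Truth table over {a, d, s}:
a | d | s | φ
-------------
F | F | F | F
T | F | F | F
F | T | F | F
T | T | F | F
F | F | T | F
T | F | T | F
F | T | T | F
T | T | T | F
Every row is false.

Yes, it is a contradiction.


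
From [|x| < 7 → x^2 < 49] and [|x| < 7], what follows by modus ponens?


Modus ponens: from (P → Q) and P, infer Q.
P = '|x| < 7' is asserted, and P → Q holds, so Q follows.

x^2 < 49.


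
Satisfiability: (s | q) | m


Search for a satisfying assignment over {m, q, s}.
Try m=True, q=False, s=False: the formula evaluates to True.
A satisfying assignment exists.

Satisfiable.


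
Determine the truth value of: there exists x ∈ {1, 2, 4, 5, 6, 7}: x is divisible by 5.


Evaluate the predicate on each element: 1:F, 2:F, 4:F, 5:T, 6:F, 7:F.
Witness x = 5 satisfies the predicate.

T


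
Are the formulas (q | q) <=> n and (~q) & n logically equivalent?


Compare truth tables:
n | q | φ | ψ
-------------
False | False | True | False
True | False | False | True
False | True | False | False
True | True | True | False
They differ at row 1 (n=False, q=False): φ=True but ψ=False.

No, they are not logically equivalent.


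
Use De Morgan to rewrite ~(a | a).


De Morgan: the negation of a disjunction is the conjunction of the negations.
Distribute ~ across |, flipping it to &, and negate each literal.

(~a) & (~a)


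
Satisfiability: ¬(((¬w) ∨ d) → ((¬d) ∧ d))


Search for a satisfying assignment over {d, w}.
Try d=F, w=F: the formula evaluates to T.
A satisfying assignment exists.

Satisfiable.


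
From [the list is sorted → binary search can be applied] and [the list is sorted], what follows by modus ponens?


Modus ponens: from (P → Q) and P, infer Q.
P = 'the list is sorted' is asserted, and P → Q holds, so Q follows.

binary search can be applied.


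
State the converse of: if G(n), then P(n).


The converse of (P → Q) is (Q → P). It is not in general equivalent to the original.
Here P = 'G(n)' and Q = 'P(n)'.

If P(n), then G(n).


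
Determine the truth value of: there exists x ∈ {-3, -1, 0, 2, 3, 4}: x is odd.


Evaluate the predicate on each element: -3:T, -1:T, 0:F, 2:F, 3:T, 4:F.
Witness x = -3 satisfies the predicate.

T


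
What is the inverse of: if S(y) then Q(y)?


The inverse of (P → Q) is (¬P → ¬Q). It is equivalent to the converse, not to the original.
Here P = 'S(y)' and Q = 'Q(y)'.

If not (S(y)), then not (Q(y)).


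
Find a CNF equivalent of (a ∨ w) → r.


Step 1: Rewrite as ¬(a ∨ w) ∨ r = (¬a ∧ ¬w) ∨ r.
Step 2: Distribute ∨ over ∧.

((¬a) ∨ r) ∧ ((¬w) ∨ r)


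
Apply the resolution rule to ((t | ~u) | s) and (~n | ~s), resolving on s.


The clauses contain complementary literals s and ~s.
Resolution eliminates this pair and disjoins the remaining literals (merging duplicates).

((t | ~u) | ~n)


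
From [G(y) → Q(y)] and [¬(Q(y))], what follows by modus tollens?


Modus tollens: from (P → Q) and ¬Q, infer ¬P.
Q = 'Q(y)' is denied; since P → Q, P must also fail.

Not (G(y)).


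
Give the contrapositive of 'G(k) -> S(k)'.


The contrapositive of (P → Q) is (¬Q → ¬P); it is logically equivalent to the original.
Here P = 'G(k)' and Q = 'S(k)'.

If not (S(k)), then not (G(k)).


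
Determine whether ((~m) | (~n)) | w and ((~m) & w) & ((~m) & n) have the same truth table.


Compare truth tables:
m | n | w | φ | ψ
-----------------
False | False | False | True | False
True | False | False | True | False
False | True | False | True | False
True | True | False | False | False
False | False | True | True | False
True | False | True | True | False
False | True | True | True | True
True | True | True | True | False
They differ at row 1 (m=False, n=False, w=False): φ=True but ψ=False.

No, they are not logically equivalent.


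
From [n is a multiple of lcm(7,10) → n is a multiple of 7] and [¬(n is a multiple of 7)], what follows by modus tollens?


Modus tollens: from (P → Q) and ¬Q, infer ¬P.
Q = 'n is a multiple of 7' is denied; since P → Q, P must also fail.

Not (n is a multiple of lcm(7,10)).


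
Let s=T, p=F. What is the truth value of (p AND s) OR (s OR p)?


Substitute s=T, p=F:
p AND s = F AND T = F
s OR p = T OR F = T
(p AND s) OR (s OR p) = F OR T = T

T


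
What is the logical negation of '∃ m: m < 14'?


¬(∀ x: φ) = ∃ x: ¬φ, and ¬(∃ x: φ) = ∀ x: ¬φ.
Apply to the existential statement.

∀ m: ¬(m < 14)


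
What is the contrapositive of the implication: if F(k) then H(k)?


The contrapositive of (P → Q) is (¬Q → ¬P); it is logically equivalent to the original.
Here P = 'F(k)' and Q = 'H(k)'.

If not (H(k)), then not (F(k)).


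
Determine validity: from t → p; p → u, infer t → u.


This matches the form of hypothetical syllogism: the conclusion follows in every model of the premises.

Valid.


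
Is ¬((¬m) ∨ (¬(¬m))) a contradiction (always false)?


Truth table over {m}:
m | φ
-----
F | F
T | F
Every row is false.

Yes, it is a contradiction.


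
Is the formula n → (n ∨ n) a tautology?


Build the truth table over {n}:
n | φ
-----
F | T
T | T
Every row evaluates to true.

Yes, it is a tautology.


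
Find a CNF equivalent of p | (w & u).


Step 1: Distribute ∨ over ∧: p ∨ (w ∧ u) = (p ∨ w) ∧ (p ∨ u).

(p | w) & (p | u)


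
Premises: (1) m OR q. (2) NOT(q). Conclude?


Disjunctive syllogism: from (P ∨ Q) and ¬P, infer Q.
One disjunct, 'q', is ruled out; the other must hold.

m


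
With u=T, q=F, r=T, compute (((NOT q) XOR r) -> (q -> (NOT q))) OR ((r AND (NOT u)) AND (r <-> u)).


Substitute u=T, q=F, r=T:
NOT q = T
(NOT q) XOR r = T XOR T = F
NOT q = T
q -> (NOT q) = F -> T = T
((NOT q) XOR r) -> (q -> (NOT q)) = F -> T = T
NOT u = F
r AND (NOT u) = T AND F = F
r <-> u = T <-> T = T
(r AND (NOT u)) AND (r <-> u) = F AND T = F
(((NOT q) XOR r) -> (q -> (NOT q))) OR ((r AND (NOT u)) AND (r <-> u)) = T OR F = T

T


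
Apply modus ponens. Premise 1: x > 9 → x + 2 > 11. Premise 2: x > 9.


Modus ponens: from (P → Q) and P, infer Q.
P = 'x > 9' is asserted, and P → Q holds, so Q follows.

x + 2 > 11.


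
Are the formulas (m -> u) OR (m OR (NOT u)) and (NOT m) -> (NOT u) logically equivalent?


Compare truth tables:
m | u | φ | ψ
-------------
F | F | T | T
T | F | T | T
F | T | T | F
T | T | T | T
They differ at row 3 (m=F, u=T): φ=T but ψ=F.

No, they are not logically equivalent.


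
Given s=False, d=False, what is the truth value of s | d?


Disjunction is false only when both operands are false.
Substitute: s=False, d=False.
False | False evaluates to False.

False


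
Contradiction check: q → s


Truth table over {q, s}:
q | s | φ
---------
F | F | T
T | F | F
F | T | T
T | T | T
Satisfying assignment at row 1: q=F, s=F gives T.

No, it is not a contradiction.


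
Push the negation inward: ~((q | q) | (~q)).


De Morgan: the negation of a disjunction is the conjunction of the negations.
Distribute ~ across |, flipping it to &, and negate each literal.

((~q) & (~q)) & q


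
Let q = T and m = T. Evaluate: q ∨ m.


Disjunction is false only when both operands are false.
Substitute: q=T, m=T.
T ∨ T evaluates to T.

T


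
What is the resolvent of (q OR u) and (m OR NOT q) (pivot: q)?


The clauses contain complementary literals q and NOTq.
Resolution eliminates this pair and disjoins the remaining literals (merging duplicates).

(u OR m)


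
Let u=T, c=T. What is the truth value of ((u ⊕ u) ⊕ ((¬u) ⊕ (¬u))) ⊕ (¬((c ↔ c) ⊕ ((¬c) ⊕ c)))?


Substitute u=T, c=T:
… (earlier sub-steps elided)
¬u = F
¬u = F
(¬u) ⊕ (¬u) = F ⊕ F = F
(u ⊕ u) ⊕ ((¬u) ⊕ (¬u)) = F ⊕ F = F
c ↔ c = T ↔ T = T
¬c = F
(¬c) ⊕ c = F ⊕ T = T
(c ↔ c) ⊕ ((¬c) ⊕ c) = T ⊕ T = F
¬((c ↔ c) ⊕ ((¬c) ⊕ c)) = T
((u ⊕ u) ⊕ ((¬u) ⊕ (¬u))) ⊕ (¬((c ↔ c) ⊕ ((¬c) ⊕ c))) = F ⊕ T = T

T


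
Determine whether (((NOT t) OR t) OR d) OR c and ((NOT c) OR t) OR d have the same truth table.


Compare truth tables:
c | d | t | φ | ψ
-----------------
F | F | F | T | T
T | F | F | T | F
F | T | F | T | T
T | T | F | T | T
F | F | T | T | T
T | F | T | T | T
F | T | T | T | T
T | T | T | T | T
They differ at row 2 (c=T, d=F, t=F): φ=T but ψ=F.

No, they are not logically equivalent.


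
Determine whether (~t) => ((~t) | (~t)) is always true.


Build the truth table over {t}:
t | φ
-----
False | True
True | True
Every row evaluates to true.

Yes, it is a tautology.


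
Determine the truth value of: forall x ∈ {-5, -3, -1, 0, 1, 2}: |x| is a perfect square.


Evaluate the predicate on each element: -5:False, -3:False, -1:True, 0:True, 1:True, 2:False.
Counterexample x = -5 fails the predicate.

False


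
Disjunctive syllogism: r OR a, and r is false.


Disjunctive syllogism: from (P ∨ Q) and ¬P, infer Q.
One disjunct, 'r', is ruled out; the other must hold.

a


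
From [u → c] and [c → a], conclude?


Hypothetical syllogism: from (P → Q) and (Q → R), infer (P → R).
Chain the two implications through the shared middle term 'c'.

u → a


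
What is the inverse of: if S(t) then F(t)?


The inverse of (P → Q) is (¬P → ¬Q). It is equivalent to the converse, not to the original.
Here P = 'S(t)' and Q = 'F(t)'.

If not (S(t)), then not (F(t)).


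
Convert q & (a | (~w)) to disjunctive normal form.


Step 1: Distribute ∧ over ∨: q ∧ (a ∨ (¬w)) = (q ∧ a) ∨ (q ∧ (¬w)).

(q & a) | (q & (~w))


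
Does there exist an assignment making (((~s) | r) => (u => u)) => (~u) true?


Search for a satisfying assignment over {r, s, u}.
Try r=False, s=False, u=False: the formula evaluates to True.
A satisfying assignment exists.

Satisfiable.


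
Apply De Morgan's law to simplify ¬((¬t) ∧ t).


De Morgan: the negation of a conjunction is the disjunction of the negations.
Distribute ¬ across ∧, flipping it to ∨, and negate each literal.

t ∨ (¬t)


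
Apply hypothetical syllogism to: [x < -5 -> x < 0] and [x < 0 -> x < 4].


Hypothetical syllogism: from (P → Q) and (Q → R), infer (P → R).
Chain the two implications through the shared middle term 'x < 0'.

x < -5 -> x < 4


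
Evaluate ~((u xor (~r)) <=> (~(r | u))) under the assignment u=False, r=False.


Substitute u=False, r=False:
~r = True
u xor (~r) = False xor True = True
r | u = False | False = False
~(r | u) = True
(u xor (~r)) <=> (~(r | u)) = True <=> True = True
~((u xor (~r)) <=> (~(r | u))) = False

False


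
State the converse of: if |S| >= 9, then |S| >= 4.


The converse of (P → Q) is (Q → P). It is not in general equivalent to the original.
Here P = '|S| >= 9' and Q = '|S| >= 4'.

If |S| >= 4, then |S| >= 9.


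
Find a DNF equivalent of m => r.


Step 1: Rewrite m → r as ¬m ∨ r.

(~m) | r


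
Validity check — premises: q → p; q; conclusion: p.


This matches the form of modus ponens: the conclusion follows in every model of the premises.

Valid.


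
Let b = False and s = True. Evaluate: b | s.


Disjunction is false only when both operands are false.
Substitute: b=False, s=True.
False | True evaluates to True.

True


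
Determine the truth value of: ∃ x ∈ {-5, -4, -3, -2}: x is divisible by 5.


Evaluate the predicate on each element: -5:T, -4:F, -3:F, -2:F.
Witness x = -5 satisfies the predicate.

T


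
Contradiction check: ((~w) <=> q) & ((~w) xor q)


Truth table over {q, w}:
q | w | φ
---------
False | False | False
True | False | False
False | True | False
True | True | False
Every row is false.

Yes, it is a contradiction.


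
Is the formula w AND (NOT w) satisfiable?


Check all 2 assignments over {w}:
w | φ
-----
F | F
T | F
No assignment makes the formula true.

Unsatisfiable.


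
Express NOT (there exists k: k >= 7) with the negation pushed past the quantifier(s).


¬(for all x: φ) = there exists x: ¬φ, and ¬(there exists x: φ) = for all x: ¬φ.
Apply to the existential statement.

for all k: NOT(k >= 7)


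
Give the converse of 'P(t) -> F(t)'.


The converse of (P → Q) is (Q → P). It is not in general equivalent to the original.
Here P = 'P(t)' and Q = 'F(t)'.

If F(t), then P(t).


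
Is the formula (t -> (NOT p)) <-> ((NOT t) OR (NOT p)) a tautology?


Build the truth table over {p, t}:
p | t | φ
---------
F | F | T
T | F | T
F | T | T
T | T | T
Every row evaluates to true.

Yes, it is a tautology.


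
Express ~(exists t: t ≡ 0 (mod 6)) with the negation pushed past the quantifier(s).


¬(forall x: φ) = exists x: ¬φ, and ¬(exists x: φ) = forall x: ¬φ.
Apply to the existential statement.

forall t: ~(t ≡ 0 (mod 6))


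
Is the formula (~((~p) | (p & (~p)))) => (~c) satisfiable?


Search for a satisfying assignment over {c, p}.
Try c=False, p=False: the formula evaluates to True.
A satisfying assignment exists.

Satisfiable.


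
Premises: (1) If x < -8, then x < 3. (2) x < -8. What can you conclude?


Modus ponens: from (P → Q) and P, infer Q.
P = 'x < -8' is asserted, and P → Q holds, so Q follows.

x < 3.


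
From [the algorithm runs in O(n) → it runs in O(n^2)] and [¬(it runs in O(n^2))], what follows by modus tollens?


Modus tollens: from (P → Q) and ¬Q, infer ¬P.
Q = 'it runs in O(n^2)' is denied; since P → Q, P must also fail.

Not (the algorithm runs in O(n)).


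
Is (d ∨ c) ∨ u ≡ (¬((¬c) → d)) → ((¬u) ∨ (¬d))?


Compare truth tables:
c | d | u | φ | ψ
-----------------
F | F | F | F | T
T | F | F | T | T
F | T | F | T | T
T | T | F | T | T
F | F | T | T | T
T | F | T | T | T
F | T | T | T | T
T | T | T | T | T
They differ at row 1 (c=F, d=F, u=F): φ=F but ψ=T.

No, they are not logically equivalent.


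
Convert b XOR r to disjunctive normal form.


Step 1: b ⊕ r is true exactly when they disagree: (b ∧ ¬r) ∨ (¬b ∧ r).

(b AND (NOT r)) OR ((NOT b) AND r)


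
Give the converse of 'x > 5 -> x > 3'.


The converse of (P → Q) is (Q → P). It is not in general equivalent to the original.
Here P = 'x > 5' and Q = 'x > 3'.

If x > 3, then x > 5.


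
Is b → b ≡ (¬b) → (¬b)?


Compare truth tables:
b | φ | ψ
---------
F | T | T
T | T | T
The columns φ and ψ agree on every row.

Yes, they are logically equivalent.


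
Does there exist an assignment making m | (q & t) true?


Search for a satisfying assignment over {m, q, t}.
Try m=True, q=False, t=False: the formula evaluates to True.
A satisfying assignment exists.

Satisfiable.


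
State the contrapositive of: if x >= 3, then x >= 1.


The contrapositive of (P → Q) is (¬Q → ¬P); it is logically equivalent to the original.
Here P = 'x >= 3' and Q = 'x >= 1'.

If not (x >= 1), then not (x >= 3).


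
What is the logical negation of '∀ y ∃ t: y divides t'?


Negation flips each quantifier (∀↔∃) and negates the inner predicate.
¬(∀ y ∃ t: φ) = ∃ y ∀ t: ¬φ.

∃ y ∀ t: ¬(y divides t)


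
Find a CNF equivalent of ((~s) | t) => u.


Step 1: Rewrite as ¬((¬s) ∨ t) ∨ u = (¬(¬s) ∧ ¬t) ∨ u.
Step 2: Distribute ∨ over ∧.
Step 3: Eliminate any double negations (¬¬X = X).

(s | u) & ((~t) | u)


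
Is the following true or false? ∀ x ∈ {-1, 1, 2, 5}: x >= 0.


Evaluate the predicate on each element: -1:F, 1:T, 2:T, 5:T.
Counterexample x = -1 fails the predicate.

F


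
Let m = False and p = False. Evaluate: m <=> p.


Biconditional is true when both operands have the same truth value.
Substitute: m=False, p=False.
False <=> False evaluates to True.

True


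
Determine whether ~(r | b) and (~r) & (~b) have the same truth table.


Compare truth tables:
b | r | φ | ψ
-------------
False | False | True | True
True | False | False | False
False | True | False | False
True | True | False | False
The columns φ and ψ agree on every row.

Yes, they are logically equivalent.


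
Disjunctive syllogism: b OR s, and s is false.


Disjunctive syllogism: from (P ∨ Q) and ¬P, infer Q.
One disjunct, 's', is ruled out; the other must hold.

b


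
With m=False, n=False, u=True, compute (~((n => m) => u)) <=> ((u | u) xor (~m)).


Substitute m=False, n=False, u=True:
n => m = False => False = True
(n => m) => u = True => True = True
~((n => m) => u) = False
u | u = True | True = True
~m = True
(u | u) xor (~m) = True xor True = False
(~((n => m) => u)) <=> ((u | u) xor (~m)) = False <=> False = True

True
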